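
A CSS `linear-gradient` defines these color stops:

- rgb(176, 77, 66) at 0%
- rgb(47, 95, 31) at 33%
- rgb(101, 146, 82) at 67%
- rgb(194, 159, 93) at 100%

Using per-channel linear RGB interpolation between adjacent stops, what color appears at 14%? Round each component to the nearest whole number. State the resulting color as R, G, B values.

(121, 85, 51)

14% lies between the 0% and 33% stops, so the local fraction is t = (14 − 0)/(33 − 0) = 14/33 ≈ 0.4242.
R = 176 + 0.4242 × (47 − 176) = 121.278 → 121
G = 77 + 0.4242 × (95 − 77) = 84.636 → 85
B = 66 + 0.4242 × (31 − 66) = 51.153 → 51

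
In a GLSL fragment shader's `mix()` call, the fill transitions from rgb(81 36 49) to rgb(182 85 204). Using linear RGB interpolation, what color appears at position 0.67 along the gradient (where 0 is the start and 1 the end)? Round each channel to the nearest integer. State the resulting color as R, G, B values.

(149, 69, 153)

R = 81 + 0.67 × (182 − 81) = 81 + 0.67 × 101 = 148.67 → 149
G = 36 + 0.67 × (85 − 36) = 36 + 0.67 × 49 = 68.83 → 69
B = 49 + 0.67 × (204 − 49) = 49 + 0.67 × 155 = 152.85 → 153
So the blended color is (149, 69, 153), about #954599.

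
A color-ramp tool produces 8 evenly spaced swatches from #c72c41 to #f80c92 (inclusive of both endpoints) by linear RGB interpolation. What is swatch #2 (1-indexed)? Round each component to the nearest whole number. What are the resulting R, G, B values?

With 8 swatches and endpoints inclusive, swatch 2 sits at t = (2 − 1)/(8 − 1) = 1/7 ≈ 0.1429.
#c72c41 → (199, 44, 65); #f80c92 → (248, 12, 146).
R = 199 + 0.1429 × (248 − 199) = 206.002 → 206
G = 44 + 0.1429 × (12 − 44) = 39.427 → 39
B = 65 + 0.1429 × (146 − 65) = 76.575 → 77

(206, 39, 77)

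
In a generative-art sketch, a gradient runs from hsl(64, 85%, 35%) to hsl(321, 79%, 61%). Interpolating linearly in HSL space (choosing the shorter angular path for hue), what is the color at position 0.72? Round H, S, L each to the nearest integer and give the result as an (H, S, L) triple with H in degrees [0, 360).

(350, 81, 54)

Hue: 321 − 64 = 257°, but |257| > 180 so the shorter arc goes the other way: Δh = 257 − 360 = -103°.
H = 64 + 0.72 × (-103) = -10.16 → -10 → -10 mod 360 = 350°
S = 85 + 0.72 × (79 − 85) = 80.68 → 81%
L = 35 + 0.72 × (61 − 35) = 53.72 → 54%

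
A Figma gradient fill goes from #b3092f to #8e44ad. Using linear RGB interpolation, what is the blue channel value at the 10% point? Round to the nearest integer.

B₁ = 47 (from #b3092f), B₂ = 173 (from #8e44ad).
B = 47 + 0.1 × (173 − 47) = 59.6 → 60

60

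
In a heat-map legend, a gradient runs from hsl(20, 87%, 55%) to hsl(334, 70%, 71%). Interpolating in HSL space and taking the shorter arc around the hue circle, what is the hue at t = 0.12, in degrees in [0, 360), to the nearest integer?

Hue: 334 − 20 = 314°, but |314| > 180 so the shorter arc goes the other way: Δh = 314 − 360 = -46°.
H = 20 + 0.12 × (-46) = 14.48 → 14°

14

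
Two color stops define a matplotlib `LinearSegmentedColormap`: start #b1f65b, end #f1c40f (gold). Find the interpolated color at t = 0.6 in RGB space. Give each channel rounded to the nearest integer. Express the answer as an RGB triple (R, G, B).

#b1f65b → (177, 246, 91); #f1c40f → (241, 196, 15).
R = 177 + 0.6 × (241 − 177) = 177 + 0.6 × 64 = 215.4 → 215
G = 246 + 0.6 × (196 − 246) = 246 + 0.6 × -50 = 216 → 216
B = 91 + 0.6 × (15 − 91) = 91 + 0.6 × -76 = 45.4 → 45

(215, 216, 45)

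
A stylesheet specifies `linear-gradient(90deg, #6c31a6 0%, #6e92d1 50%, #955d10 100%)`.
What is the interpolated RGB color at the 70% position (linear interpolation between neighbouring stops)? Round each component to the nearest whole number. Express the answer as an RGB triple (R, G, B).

70% lies between the 50% and 100% stops, so the local fraction is t = (70 − 50)/(100 − 50) = 20/50 ≈ 0.4.
#6e92d1 → (110, 146, 209); #955d10 → (149, 93, 16).
R = 110 + 0.4 × (149 − 110) = 125.6 → 126
G = 146 + 0.4 × (93 − 146) = 124.8 → 125
B = 209 + 0.4 × (16 − 209) = 131.8 → 132

(126, 125, 132)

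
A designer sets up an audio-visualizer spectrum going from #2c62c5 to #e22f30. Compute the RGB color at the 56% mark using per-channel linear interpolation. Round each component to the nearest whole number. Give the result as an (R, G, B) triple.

(146, 69, 114)

#2c62c5 → (44, 98, 197); #e22f30 → (226, 47, 48).
56% corresponds to t = 0.56.
R = 44 + 0.56 × (226 − 44) = 44 + 0.56 × 182 = 145.92 → 146
G = 98 + 0.56 × (47 − 98) = 98 + 0.56 × -51 = 69.44 → 69
B = 197 + 0.56 × (48 − 197) = 197 + 0.56 × -149 = 113.56 → 114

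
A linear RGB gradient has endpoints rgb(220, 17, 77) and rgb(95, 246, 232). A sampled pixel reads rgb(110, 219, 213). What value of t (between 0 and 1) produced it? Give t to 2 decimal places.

0.88

Invert the lerp on the G channel (largest span, 229): t = (219 − 17) / (246 − 17) = 202/229 = 0.8821.
Check on R: (110 − 220)/(95 − 220) = 0.88 ✓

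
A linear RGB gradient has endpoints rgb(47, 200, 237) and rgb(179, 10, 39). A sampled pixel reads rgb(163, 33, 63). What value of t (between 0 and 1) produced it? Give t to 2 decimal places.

0.88

Invert the lerp on the B channel (largest span, 198): t = (63 − 237) / (39 − 237) = -174/-198 = 0.87879.
Check on R: (163 − 47)/(179 − 47) = 0.8788 ✓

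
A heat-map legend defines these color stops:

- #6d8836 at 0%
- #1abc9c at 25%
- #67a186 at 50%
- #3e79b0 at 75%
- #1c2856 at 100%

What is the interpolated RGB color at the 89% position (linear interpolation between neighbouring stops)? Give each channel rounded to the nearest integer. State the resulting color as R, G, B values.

89% lies between the 75% and 100% stops, so the local fraction is t = (89 − 75)/(100 − 75) = 14/25 ≈ 0.56.
#3e79b0 → (62, 121, 176); #1c2856 → (28, 40, 86).
R = 62 + 0.56 × (28 − 62) = 42.96 → 43
G = 121 + 0.56 × (40 − 121) = 75.64 → 76
B = 176 + 0.56 × (86 − 176) = 125.6 → 126

(43, 76, 126)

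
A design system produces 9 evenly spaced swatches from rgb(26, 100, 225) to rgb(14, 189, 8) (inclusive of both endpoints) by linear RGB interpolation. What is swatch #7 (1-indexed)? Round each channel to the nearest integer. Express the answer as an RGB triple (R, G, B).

With 9 swatches and endpoints inclusive, swatch 7 sits at t = (7 − 1)/(9 − 1) = 6/8 ≈ 0.75.
R = 26 + 0.75 × (14 − 26) = 17 → 17
G = 100 + 0.75 × (189 − 100) = 166.75 → 167
B = 225 + 0.75 × (8 − 225) = 62.25 → 62

(17, 167, 62)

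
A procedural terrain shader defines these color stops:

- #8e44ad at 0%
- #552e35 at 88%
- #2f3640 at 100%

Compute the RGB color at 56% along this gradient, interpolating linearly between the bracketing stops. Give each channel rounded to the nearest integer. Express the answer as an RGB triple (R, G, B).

(106, 54, 97)

56% lies between the 0% and 88% stops, so the local fraction is t = (56 − 0)/(88 − 0) = 56/88 ≈ 0.6364.
#8e44ad → (142, 68, 173); #552e35 → (85, 46, 53).
R = 142 + 0.6364 × (85 − 142) = 105.725 → 106
G = 68 + 0.6364 × (46 − 68) = 53.999 → 54
B = 173 + 0.6364 × (53 − 173) = 96.632 → 97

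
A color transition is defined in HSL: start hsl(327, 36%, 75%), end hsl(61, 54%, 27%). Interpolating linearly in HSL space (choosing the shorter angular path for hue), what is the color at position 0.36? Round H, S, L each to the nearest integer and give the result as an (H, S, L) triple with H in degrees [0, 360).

(1, 42, 58)

Hue: 61 − 327 = -266°, but |-266| > 180 so the shorter arc goes the other way: Δh = -266 + 360 = 94°.
H = 327 + 0.36 × (94) = 360.84 → 361 → 361 mod 360 = 1°
S = 36 + 0.36 × (54 − 36) = 42.48 → 42%
L = 75 + 0.36 × (27 − 75) = 57.72 → 58%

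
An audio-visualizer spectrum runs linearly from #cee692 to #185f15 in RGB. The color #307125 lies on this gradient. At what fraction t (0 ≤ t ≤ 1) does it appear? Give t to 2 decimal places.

0.87

Invert the lerp on the R channel (largest span, 182): t = (48 − 206) / (24 − 206) = -158/-182 = 0.86813.
Check on G: (113 − 230)/(95 − 230) = 0.8667 ✓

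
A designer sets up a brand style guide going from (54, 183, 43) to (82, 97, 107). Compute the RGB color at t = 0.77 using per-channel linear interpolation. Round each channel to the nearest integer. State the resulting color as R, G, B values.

R = 54 + 0.77 × (82 − 54) = 54 + 0.77 × 28 = 75.56 → 76
G = 183 + 0.77 × (97 − 183) = 183 + 0.77 × -86 = 116.78 → 117
B = 43 + 0.77 × (107 − 43) = 43 + 0.77 × 64 = 92.28 → 92
So the blended color is (76, 117, 92), about #4c755c.

(76, 117, 92)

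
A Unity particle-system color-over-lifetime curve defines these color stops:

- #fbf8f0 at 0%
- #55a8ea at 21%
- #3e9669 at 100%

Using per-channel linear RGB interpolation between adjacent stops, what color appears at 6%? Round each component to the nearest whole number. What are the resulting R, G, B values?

6% lies between the 0% and 21% stops, so the local fraction is t = (6 − 0)/(21 − 0) = 6/21 ≈ 0.2857.
#fbf8f0 → (251, 248, 240); #55a8ea → (85, 168, 234).
R = 251 + 0.2857 × (85 − 251) = 203.574 → 204
G = 248 + 0.2857 × (168 − 248) = 225.144 → 225
B = 240 + 0.2857 × (234 − 240) = 238.286 → 238

(204, 225, 238)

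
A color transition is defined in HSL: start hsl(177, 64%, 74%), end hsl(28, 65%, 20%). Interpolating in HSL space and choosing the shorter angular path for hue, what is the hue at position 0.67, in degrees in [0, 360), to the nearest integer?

77

Hue arc: Δh = 28 − 177 = -149° (|Δh| ≤ 180, already the shorter path).
H = 177 + 0.67 × (-149) = 77.17 → 77°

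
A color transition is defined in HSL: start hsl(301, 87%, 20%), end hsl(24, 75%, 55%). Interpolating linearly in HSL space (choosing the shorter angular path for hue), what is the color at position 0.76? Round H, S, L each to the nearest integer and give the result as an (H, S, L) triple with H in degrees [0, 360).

(4, 78, 47)

Hue: 24 − 301 = -277°, but |-277| > 180 so the shorter arc goes the other way: Δh = -277 + 360 = 83°.
H = 301 + 0.76 × (83) = 364.08 → 364 → 364 mod 360 = 4°
S = 87 + 0.76 × (75 − 87) = 77.88 → 78%
L = 20 + 0.76 × (55 − 20) = 46.6 → 47%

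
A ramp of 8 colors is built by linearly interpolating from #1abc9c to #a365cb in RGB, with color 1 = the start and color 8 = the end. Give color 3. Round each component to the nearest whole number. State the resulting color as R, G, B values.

(65, 163, 169)

With 8 swatches and endpoints inclusive, swatch 3 sits at t = (3 − 1)/(8 − 1) = 2/7 ≈ 0.2857.
#1abc9c → (26, 188, 156); #a365cb → (163, 101, 203).
R = 26 + 0.2857 × (163 − 26) = 65.141 → 65
G = 188 + 0.2857 × (101 − 188) = 163.144 → 163
B = 156 + 0.2857 × (203 − 156) = 169.428 → 169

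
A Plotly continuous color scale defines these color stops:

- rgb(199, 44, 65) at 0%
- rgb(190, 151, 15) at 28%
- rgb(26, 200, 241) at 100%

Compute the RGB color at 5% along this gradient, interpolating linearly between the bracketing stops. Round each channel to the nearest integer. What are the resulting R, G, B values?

(197, 63, 56)

5% lies between the 0% and 28% stops, so the local fraction is t = (5 − 0)/(28 − 0) = 5/28 ≈ 0.1786.
R = 199 + 0.1786 × (190 − 199) = 197.393 → 197
G = 44 + 0.1786 × (151 − 44) = 63.11 → 63
B = 65 + 0.1786 × (15 − 65) = 56.07 → 56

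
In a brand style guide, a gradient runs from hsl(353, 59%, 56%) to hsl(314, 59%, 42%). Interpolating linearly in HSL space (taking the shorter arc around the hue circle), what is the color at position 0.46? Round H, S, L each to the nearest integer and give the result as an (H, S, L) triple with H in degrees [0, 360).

(335, 59, 50)

Hue arc: Δh = 314 − 353 = -39° (|Δh| ≤ 180, already the shorter path).
H = 353 + 0.46 × (-39) = 335.06 → 335°
S = 59 + 0.46 × (59 − 59) = 59 → 59%
L = 56 + 0.46 × (42 − 56) = 49.56 → 50%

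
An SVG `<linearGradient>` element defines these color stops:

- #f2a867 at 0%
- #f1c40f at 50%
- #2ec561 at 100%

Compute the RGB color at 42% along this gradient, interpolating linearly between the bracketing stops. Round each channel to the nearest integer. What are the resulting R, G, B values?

42% lies between the 0% and 50% stops, so the local fraction is t = (42 − 0)/(50 − 0) = 42/50 ≈ 0.84.
#f2a867 → (242, 168, 103); #f1c40f → (241, 196, 15).
R = 242 + 0.84 × (241 − 242) = 241.16 → 241
G = 168 + 0.84 × (196 − 168) = 191.52 → 192
B = 103 + 0.84 × (15 − 103) = 29.08 → 29

(241, 192, 29)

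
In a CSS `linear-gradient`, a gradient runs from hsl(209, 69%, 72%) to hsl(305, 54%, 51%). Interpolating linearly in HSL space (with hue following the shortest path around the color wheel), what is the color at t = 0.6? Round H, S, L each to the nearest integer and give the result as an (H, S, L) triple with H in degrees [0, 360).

(267, 60, 59)

Hue arc: Δh = 305 − 209 = 96° (|Δh| ≤ 180, already the shorter path).
H = 209 + 0.6 × (96) = 266.6 → 267°
S = 69 + 0.6 × (54 − 69) = 60 → 60%
L = 72 + 0.6 × (51 − 72) = 59.4 → 59%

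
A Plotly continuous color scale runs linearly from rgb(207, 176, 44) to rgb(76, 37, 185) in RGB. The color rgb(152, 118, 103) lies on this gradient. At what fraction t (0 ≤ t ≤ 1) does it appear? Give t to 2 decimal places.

0.42

Invert the lerp on the B channel (largest span, 141): t = (103 − 44) / (185 − 44) = 59/141 = 0.41844.
Check on R: (152 − 207)/(76 − 207) = 0.4198 ✓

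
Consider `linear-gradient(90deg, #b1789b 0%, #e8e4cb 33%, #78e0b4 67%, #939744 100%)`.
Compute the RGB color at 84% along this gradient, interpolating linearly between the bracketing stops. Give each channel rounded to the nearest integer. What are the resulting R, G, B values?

84% lies between the 67% and 100% stops, so the local fraction is t = (84 − 67)/(100 − 67) = 17/33 ≈ 0.5152.
#78e0b4 → (120, 224, 180); #939744 → (147, 151, 68).
R = 120 + 0.5152 × (147 − 120) = 133.91 → 134
G = 224 + 0.5152 × (151 − 224) = 186.39 → 186
B = 180 + 0.5152 × (68 − 180) = 122.298 → 122

(134, 186, 122)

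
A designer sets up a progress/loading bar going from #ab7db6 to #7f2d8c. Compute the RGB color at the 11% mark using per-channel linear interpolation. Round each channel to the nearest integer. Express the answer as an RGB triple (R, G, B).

(166, 116, 177)

#ab7db6 → (171, 125, 182); #7f2d8c → (127, 45, 140).
11% corresponds to t = 0.11.
R = 171 + 0.11 × (127 − 171) = 171 + 0.11 × -44 = 166.16 → 166
G = 125 + 0.11 × (45 − 125) = 125 + 0.11 × -80 = 116.2 → 116
B = 182 + 0.11 × (140 − 182) = 182 + 0.11 × -42 = 177.38 → 177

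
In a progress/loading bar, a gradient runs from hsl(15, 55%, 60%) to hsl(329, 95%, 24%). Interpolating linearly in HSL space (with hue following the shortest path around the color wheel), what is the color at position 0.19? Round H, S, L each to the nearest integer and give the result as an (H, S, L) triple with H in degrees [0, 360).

Hue: 329 − 15 = 314°, but |314| > 180 so the shorter arc goes the other way: Δh = 314 − 360 = -46°.
H = 15 + 0.19 × (-46) = 6.26 → 6°
S = 55 + 0.19 × (95 − 55) = 62.6 → 63%
L = 60 + 0.19 × (24 − 60) = 53.16 → 53%

(6, 63, 53)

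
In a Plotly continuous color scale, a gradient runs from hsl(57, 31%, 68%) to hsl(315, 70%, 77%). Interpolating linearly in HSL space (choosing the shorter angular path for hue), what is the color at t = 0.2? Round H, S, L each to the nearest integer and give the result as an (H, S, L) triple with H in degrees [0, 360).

Hue: 315 − 57 = 258°, but |258| > 180 so the shorter arc goes the other way: Δh = 258 − 360 = -102°.
H = 57 + 0.2 × (-102) = 36.6 → 37°
S = 31 + 0.2 × (70 − 31) = 38.8 → 39%
L = 68 + 0.2 × (77 − 68) = 69.8 → 70%

(37, 39, 70)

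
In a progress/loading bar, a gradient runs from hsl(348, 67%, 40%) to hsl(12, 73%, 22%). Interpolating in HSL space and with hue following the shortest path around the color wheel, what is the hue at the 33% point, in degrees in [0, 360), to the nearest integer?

Hue: 12 − 348 = -336°, but |-336| > 180 so the shorter arc goes the other way: Δh = -336 + 360 = 24°.
H = 348 + 0.33 × (24) = 355.92 → 356°

356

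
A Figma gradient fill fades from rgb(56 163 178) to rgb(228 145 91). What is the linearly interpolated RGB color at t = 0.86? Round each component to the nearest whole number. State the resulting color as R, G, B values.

(204, 148, 103)

R = 56 + 0.86 × (228 − 56) = 56 + 0.86 × 172 = 203.92 → 204
G = 163 + 0.86 × (145 − 163) = 163 + 0.86 × -18 = 147.52 → 148
B = 178 + 0.86 × (91 − 178) = 178 + 0.86 × -87 = 103.18 → 103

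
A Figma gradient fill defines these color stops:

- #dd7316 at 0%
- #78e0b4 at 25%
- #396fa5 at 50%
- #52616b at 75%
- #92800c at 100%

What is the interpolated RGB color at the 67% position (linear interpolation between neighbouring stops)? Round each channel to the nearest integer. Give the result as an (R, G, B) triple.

67% lies between the 50% and 75% stops, so the local fraction is t = (67 − 50)/(75 − 50) = 17/25 ≈ 0.68.
#396fa5 → (57, 111, 165); #52616b → (82, 97, 107).
R = 57 + 0.68 × (82 − 57) = 74 → 74
G = 111 + 0.68 × (97 − 111) = 101.48 → 101
B = 165 + 0.68 × (107 − 165) = 125.56 → 126

(74, 101, 126)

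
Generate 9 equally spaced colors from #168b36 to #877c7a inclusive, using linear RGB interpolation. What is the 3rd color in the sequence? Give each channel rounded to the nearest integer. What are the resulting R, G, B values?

(50, 135, 71)

With 9 swatches and endpoints inclusive, swatch 3 sits at t = (3 − 1)/(9 − 1) = 2/8 ≈ 0.25.
#168b36 → (22, 139, 54); #877c7a → (135, 124, 122).
R = 22 + 0.25 × (135 − 22) = 50.25 → 50
G = 139 + 0.25 × (124 − 139) = 135.25 → 135
B = 54 + 0.25 × (122 − 54) = 71 → 71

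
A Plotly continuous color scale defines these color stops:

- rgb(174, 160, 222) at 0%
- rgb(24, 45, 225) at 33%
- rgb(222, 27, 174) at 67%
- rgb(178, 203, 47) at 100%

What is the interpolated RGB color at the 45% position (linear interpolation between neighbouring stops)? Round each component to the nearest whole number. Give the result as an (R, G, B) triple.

(94, 39, 207)

45% lies between the 33% and 67% stops, so the local fraction is t = (45 − 33)/(67 − 33) = 12/34 ≈ 0.3529.
R = 24 + 0.3529 × (222 − 24) = 93.874 → 94
G = 45 + 0.3529 × (27 − 45) = 38.648 → 39
B = 225 + 0.3529 × (174 − 225) = 207.002 → 207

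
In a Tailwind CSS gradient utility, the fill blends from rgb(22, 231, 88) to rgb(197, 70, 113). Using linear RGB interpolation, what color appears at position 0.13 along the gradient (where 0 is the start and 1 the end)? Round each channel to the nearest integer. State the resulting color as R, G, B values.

(45, 210, 91)

R = 22 + 0.13 × (197 − 22) = 22 + 0.13 × 175 = 44.75 → 45
G = 231 + 0.13 × (70 − 231) = 231 + 0.13 × -161 = 210.07 → 210
B = 88 + 0.13 × (113 − 88) = 88 + 0.13 × 25 = 91.25 → 91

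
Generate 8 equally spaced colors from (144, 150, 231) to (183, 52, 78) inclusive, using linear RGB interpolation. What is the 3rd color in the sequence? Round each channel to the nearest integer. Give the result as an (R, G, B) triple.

(155, 122, 187)

With 8 swatches and endpoints inclusive, swatch 3 sits at t = (3 − 1)/(8 − 1) = 2/7 ≈ 0.2857.
R = 144 + 0.2857 × (183 − 144) = 155.142 → 155
G = 150 + 0.2857 × (52 − 150) = 122.001 → 122
B = 231 + 0.2857 × (78 − 231) = 187.288 → 187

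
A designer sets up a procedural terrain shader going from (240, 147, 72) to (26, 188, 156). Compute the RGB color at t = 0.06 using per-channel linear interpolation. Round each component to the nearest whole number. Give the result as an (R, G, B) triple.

(227, 149, 77)

R = 240 + 0.06 × (26 − 240) = 240 + 0.06 × -214 = 227.16 → 227
G = 147 + 0.06 × (188 − 147) = 147 + 0.06 × 41 = 149.46 → 149
B = 72 + 0.06 × (156 − 72) = 72 + 0.06 × 84 = 77.04 → 77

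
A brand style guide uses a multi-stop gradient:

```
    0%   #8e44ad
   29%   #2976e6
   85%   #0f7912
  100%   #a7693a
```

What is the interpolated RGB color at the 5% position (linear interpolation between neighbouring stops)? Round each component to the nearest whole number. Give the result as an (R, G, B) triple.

5% lies between the 0% and 29% stops, so the local fraction is t = (5 − 0)/(29 − 0) = 5/29 ≈ 0.1724.
#8e44ad → (142, 68, 173); #2976e6 → (41, 118, 230).
R = 142 + 0.1724 × (41 − 142) = 124.588 → 125
G = 68 + 0.1724 × (118 − 68) = 76.62 → 77
B = 173 + 0.1724 × (230 − 173) = 182.827 → 183

(125, 77, 183)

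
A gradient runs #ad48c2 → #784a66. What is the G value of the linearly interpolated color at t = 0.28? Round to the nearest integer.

73

G₁ = 72 (from #ad48c2), G₂ = 74 (from #784a66).
G = 72 + 0.28 × (74 − 72) = 72.56 → 73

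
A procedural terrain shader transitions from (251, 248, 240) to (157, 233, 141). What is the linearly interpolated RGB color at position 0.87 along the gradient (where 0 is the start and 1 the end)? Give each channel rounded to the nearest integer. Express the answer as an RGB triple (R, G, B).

(169, 235, 154)

R = 251 + 0.87 × (157 − 251) = 251 + 0.87 × -94 = 169.22 → 169
G = 248 + 0.87 × (233 − 248) = 248 + 0.87 × -15 = 234.95 → 235
B = 240 + 0.87 × (141 − 240) = 240 + 0.87 × -99 = 153.87 → 154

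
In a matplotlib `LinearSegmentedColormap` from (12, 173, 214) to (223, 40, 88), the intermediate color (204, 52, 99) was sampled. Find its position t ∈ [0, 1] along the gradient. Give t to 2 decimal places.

0.91

Invert the lerp on the R channel (largest span, 211): t = (204 − 12) / (223 − 12) = 192/211 = 0.90995.
Check on G: (52 − 173)/(40 − 173) = 0.9098 ✓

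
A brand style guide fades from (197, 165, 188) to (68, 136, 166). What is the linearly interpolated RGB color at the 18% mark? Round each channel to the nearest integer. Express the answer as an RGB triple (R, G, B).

(174, 160, 184)

18% corresponds to t = 0.18.
R = 197 + 0.18 × (68 − 197) = 197 + 0.18 × -129 = 173.78 → 174
G = 165 + 0.18 × (136 − 165) = 165 + 0.18 × -29 = 159.78 → 160
B = 188 + 0.18 × (166 − 188) = 188 + 0.18 × -22 = 184.04 → 184
So the blended color is (174, 160, 184), about #aea0b8.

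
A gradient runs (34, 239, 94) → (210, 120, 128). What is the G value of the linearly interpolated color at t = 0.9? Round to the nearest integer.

132

G = 239 + 0.9 × (120 − 239) = 131.9 → 132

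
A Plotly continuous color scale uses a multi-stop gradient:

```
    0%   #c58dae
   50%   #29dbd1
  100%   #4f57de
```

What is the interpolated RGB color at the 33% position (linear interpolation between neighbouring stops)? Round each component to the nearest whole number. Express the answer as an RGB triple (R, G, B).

33% lies between the 0% and 50% stops, so the local fraction is t = (33 − 0)/(50 − 0) = 33/50 ≈ 0.66.
#c58dae → (197, 141, 174); #29dbd1 → (41, 219, 209).
R = 197 + 0.66 × (41 − 197) = 94.04 → 94
G = 141 + 0.66 × (219 − 141) = 192.48 → 192
B = 174 + 0.66 × (209 − 174) = 197.1 → 197

(94, 192, 197)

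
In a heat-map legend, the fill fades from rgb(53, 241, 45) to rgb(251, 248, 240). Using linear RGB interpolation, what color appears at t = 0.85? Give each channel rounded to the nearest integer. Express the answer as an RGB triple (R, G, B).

(221, 247, 211)

R = 53 + 0.85 × (251 − 53) = 53 + 0.85 × 198 = 221.3 → 221
G = 241 + 0.85 × (248 − 241) = 241 + 0.85 × 7 = 246.95 → 247
B = 45 + 0.85 × (240 − 45) = 45 + 0.85 × 195 = 210.75 → 211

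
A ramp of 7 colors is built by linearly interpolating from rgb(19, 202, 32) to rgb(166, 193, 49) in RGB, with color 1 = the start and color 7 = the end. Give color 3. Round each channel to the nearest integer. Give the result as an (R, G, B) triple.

(68, 199, 38)

With 7 swatches and endpoints inclusive, swatch 3 sits at t = (3 − 1)/(7 − 1) = 2/6 ≈ 0.3333.
R = 19 + 0.3333 × (166 − 19) = 67.995 → 68
G = 202 + 0.3333 × (193 − 202) = 199 → 199
B = 32 + 0.3333 × (49 − 32) = 37.666 → 38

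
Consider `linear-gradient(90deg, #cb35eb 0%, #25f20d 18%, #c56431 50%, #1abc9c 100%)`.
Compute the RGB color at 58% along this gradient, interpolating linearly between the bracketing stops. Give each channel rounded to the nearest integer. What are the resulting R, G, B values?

(170, 114, 66)

58% lies between the 50% and 100% stops, so the local fraction is t = (58 − 50)/(100 − 50) = 8/50 ≈ 0.16.
#c56431 → (197, 100, 49); #1abc9c → (26, 188, 156).
R = 197 + 0.16 × (26 − 197) = 169.64 → 170
G = 100 + 0.16 × (188 − 100) = 114.08 → 114
B = 49 + 0.16 × (156 − 49) = 66.12 → 66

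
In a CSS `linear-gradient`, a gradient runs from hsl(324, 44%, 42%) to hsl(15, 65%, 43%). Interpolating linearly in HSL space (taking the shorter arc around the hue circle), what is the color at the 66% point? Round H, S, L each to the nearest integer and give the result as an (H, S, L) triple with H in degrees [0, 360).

(358, 58, 43)

Hue: 15 − 324 = -309°, but |-309| > 180 so the shorter arc goes the other way: Δh = -309 + 360 = 51°.
H = 324 + 0.66 × (51) = 357.66 → 358°
S = 44 + 0.66 × (65 − 44) = 57.86 → 58%
L = 42 + 0.66 × (43 − 42) = 42.66 → 43%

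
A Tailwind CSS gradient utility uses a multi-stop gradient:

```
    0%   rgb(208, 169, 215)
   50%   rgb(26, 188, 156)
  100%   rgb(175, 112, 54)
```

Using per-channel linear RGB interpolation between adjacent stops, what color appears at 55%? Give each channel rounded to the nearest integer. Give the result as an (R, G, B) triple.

(41, 180, 146)

55% lies between the 50% and 100% stops, so the local fraction is t = (55 − 50)/(100 − 50) = 5/50 ≈ 0.1.
R = 26 + 0.1 × (175 − 26) = 40.9 → 41
G = 188 + 0.1 × (112 − 188) = 180.4 → 180
B = 156 + 0.1 × (54 − 156) = 145.8 → 146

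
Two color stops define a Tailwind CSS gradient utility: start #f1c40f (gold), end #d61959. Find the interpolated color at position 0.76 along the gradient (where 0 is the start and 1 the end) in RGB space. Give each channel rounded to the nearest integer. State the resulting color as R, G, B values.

#f1c40f → (241, 196, 15); #d61959 → (214, 25, 89).
R = 241 + 0.76 × (214 − 241) = 241 + 0.76 × -27 = 220.48 → 220
G = 196 + 0.76 × (25 − 196) = 196 + 0.76 × -171 = 66.04 → 66
B = 15 + 0.76 × (89 − 15) = 15 + 0.76 × 74 = 71.24 → 71
So the blended color is (220, 66, 71), about #dc4247.

(220, 66, 71)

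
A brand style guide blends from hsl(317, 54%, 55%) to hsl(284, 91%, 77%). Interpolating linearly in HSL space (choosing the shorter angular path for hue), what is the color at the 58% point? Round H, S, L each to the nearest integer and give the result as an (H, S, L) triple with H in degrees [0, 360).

(298, 75, 68)

Hue arc: Δh = 284 − 317 = -33° (|Δh| ≤ 180, already the shorter path).
H = 317 + 0.58 × (-33) = 297.86 → 298°
S = 54 + 0.58 × (91 − 54) = 75.46 → 75%
L = 55 + 0.58 × (77 − 55) = 67.76 → 68%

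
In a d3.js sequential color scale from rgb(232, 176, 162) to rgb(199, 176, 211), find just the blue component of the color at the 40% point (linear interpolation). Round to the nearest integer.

B = 162 + 0.4 × (211 − 162) = 181.6 → 182

182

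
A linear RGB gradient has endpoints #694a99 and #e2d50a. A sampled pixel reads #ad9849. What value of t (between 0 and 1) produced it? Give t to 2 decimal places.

Invert the lerp on the B channel (largest span, 143): t = (73 − 153) / (10 − 153) = -80/-143 = 0.55944.
Check on R: (173 − 105)/(226 − 105) = 0.562 ✓

0.56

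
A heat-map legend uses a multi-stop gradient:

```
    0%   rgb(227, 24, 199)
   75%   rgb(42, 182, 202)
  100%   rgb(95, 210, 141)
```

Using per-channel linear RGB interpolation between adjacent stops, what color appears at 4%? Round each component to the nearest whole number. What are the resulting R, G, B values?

(217, 32, 199)

4% lies between the 0% and 75% stops, so the local fraction is t = (4 − 0)/(75 − 0) = 4/75 ≈ 0.0533.
R = 227 + 0.0533 × (42 − 227) = 217.139 → 217
G = 24 + 0.0533 × (182 − 24) = 32.421 → 32
B = 199 + 0.0533 × (202 − 199) = 199.16 → 199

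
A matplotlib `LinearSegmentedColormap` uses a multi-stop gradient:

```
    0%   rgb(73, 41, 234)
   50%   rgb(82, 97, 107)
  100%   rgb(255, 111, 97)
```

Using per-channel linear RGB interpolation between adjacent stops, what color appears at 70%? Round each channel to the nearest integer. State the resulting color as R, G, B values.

70% lies between the 50% and 100% stops, so the local fraction is t = (70 − 50)/(100 − 50) = 20/50 ≈ 0.4.
R = 82 + 0.4 × (255 − 82) = 151.2 → 151
G = 97 + 0.4 × (111 − 97) = 102.6 → 103
B = 107 + 0.4 × (97 − 107) = 103 → 103

(151, 103, 103)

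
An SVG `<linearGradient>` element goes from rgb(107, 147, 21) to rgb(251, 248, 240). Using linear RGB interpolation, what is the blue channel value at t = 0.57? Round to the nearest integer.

146

B = 21 + 0.57 × (240 − 21) = 145.83 → 146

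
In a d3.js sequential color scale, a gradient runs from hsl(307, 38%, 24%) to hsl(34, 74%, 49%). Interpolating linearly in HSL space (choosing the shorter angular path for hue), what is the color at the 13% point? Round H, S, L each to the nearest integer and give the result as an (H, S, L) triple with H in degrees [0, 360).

Hue: 34 − 307 = -273°, but |-273| > 180 so the shorter arc goes the other way: Δh = -273 + 360 = 87°.
H = 307 + 0.13 × (87) = 318.31 → 318°
S = 38 + 0.13 × (74 − 38) = 42.68 → 43%
L = 24 + 0.13 × (49 − 24) = 27.25 → 27%

(318, 43, 27)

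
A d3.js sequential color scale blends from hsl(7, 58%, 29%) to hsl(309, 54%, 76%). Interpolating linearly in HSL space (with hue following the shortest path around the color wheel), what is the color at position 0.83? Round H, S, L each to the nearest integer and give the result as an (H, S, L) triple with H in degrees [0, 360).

Hue: 309 − 7 = 302°, but |302| > 180 so the shorter arc goes the other way: Δh = 302 − 360 = -58°.
H = 7 + 0.83 × (-58) = -41.14 → -41 → -41 mod 360 = 319°
S = 58 + 0.83 × (54 − 58) = 54.68 → 55%
L = 29 + 0.83 × (76 − 29) = 68.01 → 68%

(319, 55, 68)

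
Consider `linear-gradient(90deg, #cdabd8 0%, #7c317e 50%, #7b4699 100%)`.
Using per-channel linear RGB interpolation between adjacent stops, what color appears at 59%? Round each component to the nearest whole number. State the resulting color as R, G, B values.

59% lies between the 50% and 100% stops, so the local fraction is t = (59 − 50)/(100 − 50) = 9/50 ≈ 0.18.
#7c317e → (124, 49, 126); #7b4699 → (123, 70, 153).
R = 124 + 0.18 × (123 − 124) = 123.82 → 124
G = 49 + 0.18 × (70 − 49) = 52.78 → 53
B = 126 + 0.18 × (153 − 126) = 130.86 → 131

(124, 53, 131)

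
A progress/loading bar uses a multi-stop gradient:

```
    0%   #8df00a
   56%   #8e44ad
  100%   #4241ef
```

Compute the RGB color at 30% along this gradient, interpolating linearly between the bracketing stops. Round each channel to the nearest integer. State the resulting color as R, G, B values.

(142, 148, 97)

30% lies between the 0% and 56% stops, so the local fraction is t = (30 − 0)/(56 − 0) = 30/56 ≈ 0.5357.
#8df00a → (141, 240, 10); #8e44ad → (142, 68, 173).
R = 141 + 0.5357 × (142 − 141) = 141.536 → 142
G = 240 + 0.5357 × (68 − 240) = 147.86 → 148
B = 10 + 0.5357 × (173 − 10) = 97.319 → 97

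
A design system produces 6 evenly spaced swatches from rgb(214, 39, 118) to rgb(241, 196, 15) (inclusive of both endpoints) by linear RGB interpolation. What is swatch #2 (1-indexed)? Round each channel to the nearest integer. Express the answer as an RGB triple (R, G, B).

(219, 70, 97)

With 6 swatches and endpoints inclusive, swatch 2 sits at t = (2 − 1)/(6 − 1) = 1/5 ≈ 0.2.
R = 214 + 0.2 × (241 − 214) = 219.4 → 219
G = 39 + 0.2 × (196 − 39) = 70.4 → 70
B = 118 + 0.2 × (15 − 118) = 97.4 → 97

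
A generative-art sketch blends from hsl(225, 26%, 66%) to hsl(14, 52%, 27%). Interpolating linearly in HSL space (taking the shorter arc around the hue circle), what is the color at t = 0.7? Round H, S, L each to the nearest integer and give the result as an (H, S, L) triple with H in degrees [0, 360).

(329, 44, 39)

Hue: 14 − 225 = -211°, but |-211| > 180 so the shorter arc goes the other way: Δh = -211 + 360 = 149°.
H = 225 + 0.7 × (149) = 329.3 → 329°
S = 26 + 0.7 × (52 − 26) = 44.2 → 44%
L = 66 + 0.7 × (27 − 66) = 38.7 → 39%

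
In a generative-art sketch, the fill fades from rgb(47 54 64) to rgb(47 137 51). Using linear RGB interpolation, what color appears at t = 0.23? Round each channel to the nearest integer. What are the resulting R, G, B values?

(47, 73, 61)

R = 47 + 0.23 × (47 − 47) = 47 + 0.23 × 0 = 47 → 47
G = 54 + 0.23 × (137 − 54) = 54 + 0.23 × 83 = 73.09 → 73
B = 64 + 0.23 × (51 − 64) = 64 + 0.23 × -13 = 61.01 → 61
So the blended color is (47, 73, 61), about #2f493d.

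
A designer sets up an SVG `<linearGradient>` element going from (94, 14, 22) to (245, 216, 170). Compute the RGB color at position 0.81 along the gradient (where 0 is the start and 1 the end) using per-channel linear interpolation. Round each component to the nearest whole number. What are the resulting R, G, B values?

(216, 178, 142)

R = 94 + 0.81 × (245 − 94) = 94 + 0.81 × 151 = 216.31 → 216
G = 14 + 0.81 × (216 − 14) = 14 + 0.81 × 202 = 177.62 → 178
B = 22 + 0.81 × (170 − 22) = 22 + 0.81 × 148 = 141.88 → 142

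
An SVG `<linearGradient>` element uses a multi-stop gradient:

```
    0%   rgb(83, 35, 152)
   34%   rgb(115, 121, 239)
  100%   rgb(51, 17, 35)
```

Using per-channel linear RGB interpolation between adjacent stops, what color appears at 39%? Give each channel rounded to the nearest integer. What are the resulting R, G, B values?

39% lies between the 34% and 100% stops, so the local fraction is t = (39 − 34)/(100 − 34) = 5/66 ≈ 0.0758.
R = 115 + 0.0758 × (51 − 115) = 110.149 → 110
G = 121 + 0.0758 × (17 − 121) = 113.117 → 113
B = 239 + 0.0758 × (35 − 239) = 223.537 → 224

(110, 113, 224)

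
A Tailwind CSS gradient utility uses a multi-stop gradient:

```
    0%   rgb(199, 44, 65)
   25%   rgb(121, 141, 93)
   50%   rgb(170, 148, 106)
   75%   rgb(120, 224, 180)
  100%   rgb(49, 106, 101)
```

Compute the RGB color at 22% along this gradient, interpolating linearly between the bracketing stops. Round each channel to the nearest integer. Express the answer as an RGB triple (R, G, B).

(130, 129, 90)

22% lies between the 0% and 25% stops, so the local fraction is t = (22 − 0)/(25 − 0) = 22/25 ≈ 0.88.
R = 199 + 0.88 × (121 − 199) = 130.36 → 130
G = 44 + 0.88 × (141 − 44) = 129.36 → 129
B = 65 + 0.88 × (93 − 65) = 89.64 → 90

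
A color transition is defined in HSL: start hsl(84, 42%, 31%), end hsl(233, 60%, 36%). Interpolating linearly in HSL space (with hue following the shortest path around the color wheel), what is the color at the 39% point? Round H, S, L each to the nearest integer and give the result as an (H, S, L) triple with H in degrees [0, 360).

(142, 49, 33)

Hue arc: Δh = 233 − 84 = 149° (|Δh| ≤ 180, already the shorter path).
H = 84 + 0.39 × (149) = 142.11 → 142°
S = 42 + 0.39 × (60 − 42) = 49.02 → 49%
L = 31 + 0.39 × (36 − 31) = 32.95 → 33%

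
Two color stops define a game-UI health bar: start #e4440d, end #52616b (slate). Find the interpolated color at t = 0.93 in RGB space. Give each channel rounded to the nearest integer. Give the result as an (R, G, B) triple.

#e4440d → (228, 68, 13); #52616b → (82, 97, 107).
R = 228 + 0.93 × (82 − 228) = 228 + 0.93 × -146 = 92.22 → 92
G = 68 + 0.93 × (97 − 68) = 68 + 0.93 × 29 = 94.97 → 95
B = 13 + 0.93 × (107 − 13) = 13 + 0.93 × 94 = 100.42 → 100

(92, 95, 100)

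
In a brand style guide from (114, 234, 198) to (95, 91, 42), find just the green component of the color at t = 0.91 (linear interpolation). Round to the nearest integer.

G = 234 + 0.91 × (91 − 234) = 103.87 → 104

104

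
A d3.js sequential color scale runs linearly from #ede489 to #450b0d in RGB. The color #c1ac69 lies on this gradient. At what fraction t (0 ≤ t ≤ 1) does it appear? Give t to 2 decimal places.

Invert the lerp on the G channel (largest span, 217): t = (172 − 228) / (11 − 228) = -56/-217 = 0.25806.
Check on R: (193 − 237)/(69 − 237) = 0.2619 ✓

0.26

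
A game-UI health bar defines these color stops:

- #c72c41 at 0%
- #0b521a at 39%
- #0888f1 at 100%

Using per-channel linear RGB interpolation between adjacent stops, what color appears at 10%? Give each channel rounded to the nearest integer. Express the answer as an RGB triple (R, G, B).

10% lies between the 0% and 39% stops, so the local fraction is t = (10 − 0)/(39 − 0) = 10/39 ≈ 0.2564.
#c72c41 → (199, 44, 65); #0b521a → (11, 82, 26).
R = 199 + 0.2564 × (11 − 199) = 150.797 → 151
G = 44 + 0.2564 × (82 − 44) = 53.743 → 54
B = 65 + 0.2564 × (26 − 65) = 55 → 55

(151, 54, 55)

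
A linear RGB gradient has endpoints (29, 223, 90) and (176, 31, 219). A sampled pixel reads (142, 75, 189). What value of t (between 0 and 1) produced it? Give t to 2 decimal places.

Invert the lerp on the G channel (largest span, 192): t = (75 − 223) / (31 − 223) = -148/-192 = 0.77083.
Check on R: (142 − 29)/(176 − 29) = 0.7687 ✓

0.77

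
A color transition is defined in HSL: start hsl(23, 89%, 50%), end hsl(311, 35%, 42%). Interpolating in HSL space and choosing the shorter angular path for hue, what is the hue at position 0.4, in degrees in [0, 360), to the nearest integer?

Hue: 311 − 23 = 288°, but |288| > 180 so the shorter arc goes the other way: Δh = 288 − 360 = -72°.
H = 23 + 0.4 × (-72) = -5.8 → -6 → -6 mod 360 = 354°

354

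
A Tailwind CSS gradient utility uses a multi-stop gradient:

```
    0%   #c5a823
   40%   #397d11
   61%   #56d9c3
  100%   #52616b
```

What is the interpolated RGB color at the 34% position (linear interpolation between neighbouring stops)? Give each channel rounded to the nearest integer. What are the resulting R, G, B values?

(78, 131, 20)

34% lies between the 0% and 40% stops, so the local fraction is t = (34 − 0)/(40 − 0) = 34/40 ≈ 0.85.
#c5a823 → (197, 168, 35); #397d11 → (57, 125, 17).
R = 197 + 0.85 × (57 − 197) = 78 → 78
G = 168 + 0.85 × (125 − 168) = 131.45 → 131
B = 35 + 0.85 × (17 − 35) = 19.7 → 20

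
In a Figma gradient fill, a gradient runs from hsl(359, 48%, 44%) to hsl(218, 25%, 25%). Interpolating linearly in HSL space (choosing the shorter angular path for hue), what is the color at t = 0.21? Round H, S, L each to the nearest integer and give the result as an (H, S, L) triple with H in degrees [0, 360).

(329, 43, 40)

Hue arc: Δh = 218 − 359 = -141° (|Δh| ≤ 180, already the shorter path).
H = 359 + 0.21 × (-141) = 329.39 → 329°
S = 48 + 0.21 × (25 − 48) = 43.17 → 43%
L = 44 + 0.21 × (25 − 44) = 40.01 → 40%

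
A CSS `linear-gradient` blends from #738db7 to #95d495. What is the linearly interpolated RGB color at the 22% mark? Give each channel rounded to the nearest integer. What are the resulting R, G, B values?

(122, 157, 176)

#738db7 → (115, 141, 183); #95d495 → (149, 212, 149).
22% corresponds to t = 0.22.
R = 115 + 0.22 × (149 − 115) = 115 + 0.22 × 34 = 122.48 → 122
G = 141 + 0.22 × (212 − 141) = 141 + 0.22 × 71 = 156.62 → 157
B = 183 + 0.22 × (149 − 183) = 183 + 0.22 × -34 = 175.52 → 176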